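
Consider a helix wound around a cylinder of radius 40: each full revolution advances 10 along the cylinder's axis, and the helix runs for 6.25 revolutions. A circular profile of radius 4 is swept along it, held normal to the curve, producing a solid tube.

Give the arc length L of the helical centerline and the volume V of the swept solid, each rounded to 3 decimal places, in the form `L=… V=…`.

2πR = 2π·40 = 251.327412
per-turn = √(251.327412² + 10²) = √(63165.4682 + 100) = √63265.4682 = 251.526277
L = 6.25 × 251.526277 = 1572.039233
V = π·4² × L = 50.265482 × 1572.039233 = 79019.310492

L=1572.039 V=79019.310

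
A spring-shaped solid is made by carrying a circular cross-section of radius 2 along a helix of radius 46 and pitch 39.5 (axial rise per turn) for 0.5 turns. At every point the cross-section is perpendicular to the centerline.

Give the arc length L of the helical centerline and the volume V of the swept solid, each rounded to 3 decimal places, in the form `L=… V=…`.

L=145.857 V=1832.888

2πR = 2π·46 = 289.026524
per-turn = √(289.026524² + 39.5²) = √(83536.3317 + 1560.25) = √85096.5817 = 291.713184
L = 0.5 × 291.713184 = 145.856592
V = π·2² × L = 12.566371 × 145.856592 = 1832.887991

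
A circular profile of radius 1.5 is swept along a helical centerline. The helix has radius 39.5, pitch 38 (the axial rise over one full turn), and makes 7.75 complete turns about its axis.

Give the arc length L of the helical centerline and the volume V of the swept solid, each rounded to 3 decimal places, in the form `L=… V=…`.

L=1945.855 V=13754.439

2πR = 2π·39.5 = 248.185820
per-turn = √(248.185820² + 38²) = √(61596.2011 + 1444) = √63040.2011 = 251.078078
L = 7.75 × 251.078078 = 1945.855102
V = π·1.5² × L = 7.068583 × 1945.855102 = 13754.439208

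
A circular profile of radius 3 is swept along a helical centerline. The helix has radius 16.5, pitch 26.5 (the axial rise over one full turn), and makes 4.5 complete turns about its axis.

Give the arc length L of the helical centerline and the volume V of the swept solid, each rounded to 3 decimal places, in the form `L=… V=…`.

2πR = 2π·16.5 = 103.672558
per-turn = √(103.672558² + 26.5²) = √(10747.9992 + 702.25) = √11450.2492 = 107.005837
L = 4.5 × 107.005837 = 481.526267
V = π·3² × L = 28.274334 × 481.526267 = 13614.834456

L=481.526 V=13614.834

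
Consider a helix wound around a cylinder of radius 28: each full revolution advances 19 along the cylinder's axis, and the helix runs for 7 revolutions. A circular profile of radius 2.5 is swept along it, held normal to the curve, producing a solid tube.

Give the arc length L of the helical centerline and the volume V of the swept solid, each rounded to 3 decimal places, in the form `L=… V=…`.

L=1238.665 V=24321.138

2πR = 2π·28 = 175.929189
per-turn = √(175.929189² + 19²) = √(30951.0794 + 361) = √31312.0794 = 176.952195
L = 7 × 176.952195 = 1238.665367
V = π·2.5² × L = 19.634954 × 1238.665367 = 24321.137602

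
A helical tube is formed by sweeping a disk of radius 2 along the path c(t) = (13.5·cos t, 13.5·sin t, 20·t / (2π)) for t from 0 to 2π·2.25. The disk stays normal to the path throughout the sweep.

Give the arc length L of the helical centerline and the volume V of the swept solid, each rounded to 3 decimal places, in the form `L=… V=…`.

L=196.085 V=2464.079

2πR = 2π·13.5 = 84.823002
per-turn = √(84.823002² + 20²) = √(7194.9416 + 400) = √7594.9416 = 87.148962
L = 2.25 × 87.148962 = 196.085165
V = π·2² × L = 12.566371 × 196.085165 = 2464.078854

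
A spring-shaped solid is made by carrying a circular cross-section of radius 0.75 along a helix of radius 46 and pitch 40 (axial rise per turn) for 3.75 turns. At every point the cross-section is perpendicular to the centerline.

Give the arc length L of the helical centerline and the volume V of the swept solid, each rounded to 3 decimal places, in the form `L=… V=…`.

2πR = 2π·46 = 289.026524
per-turn = √(289.026524² + 40²) = √(83536.3317 + 1600) = √85136.3317 = 291.781308
L = 3.75 × 291.781308 = 1094.179905
V = π·0.75² × L = 1.767146 × 1094.179905 = 1933.575497

L=1094.180 V=1933.575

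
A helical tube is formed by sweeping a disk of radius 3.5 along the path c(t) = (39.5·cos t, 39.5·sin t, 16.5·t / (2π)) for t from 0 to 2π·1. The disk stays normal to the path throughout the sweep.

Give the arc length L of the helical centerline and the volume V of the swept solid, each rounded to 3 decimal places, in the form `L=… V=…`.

2πR = 2π·39.5 = 248.185820
per-turn = √(248.185820² + 16.5²) = √(61596.2011 + 272.25) = √61868.4511 = 248.733695
L = 1 × 248.733695 = 248.733695
V = π·3.5² × L = 38.484510 × 248.733695 = 9572.394377

L=248.734 V=9572.394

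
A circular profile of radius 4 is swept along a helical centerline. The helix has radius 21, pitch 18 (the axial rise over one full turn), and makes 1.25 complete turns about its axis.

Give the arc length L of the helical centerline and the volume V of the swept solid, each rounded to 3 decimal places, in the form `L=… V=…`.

L=166.461 V=8367.255

2πR = 2π·21 = 131.946891
per-turn = √(131.946891² + 18²) = √(17409.9822 + 324) = √17733.9822 = 133.168999
L = 1.25 × 133.168999 = 166.461248
V = π·4² × L = 50.265482 × 166.461248 = 8367.254948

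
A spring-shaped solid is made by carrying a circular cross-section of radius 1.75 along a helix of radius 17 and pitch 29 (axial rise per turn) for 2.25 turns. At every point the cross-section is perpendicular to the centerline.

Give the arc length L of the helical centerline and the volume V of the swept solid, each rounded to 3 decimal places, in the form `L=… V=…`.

L=249.032 V=2395.969

2πR = 2π·17 = 106.814150
per-turn = √(106.814150² + 29²) = √(11409.2627 + 841) = √12250.2627 = 110.680905
L = 2.25 × 110.680905 = 249.032036
V = π·1.75² × L = 9.621128 × 249.032036 = 2395.968968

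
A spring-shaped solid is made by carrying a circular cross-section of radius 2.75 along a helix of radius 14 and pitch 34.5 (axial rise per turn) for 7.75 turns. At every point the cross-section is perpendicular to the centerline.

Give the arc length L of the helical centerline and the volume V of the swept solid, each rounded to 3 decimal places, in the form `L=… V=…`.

L=732.284 V=17397.808

2πR = 2π·14 = 87.964594
per-turn = √(87.964594² + 34.5²) = √(7737.7699 + 1190.25) = √8928.0199 = 94.488200
L = 7.75 × 94.488200 = 732.283546
V = π·2.75² × L = 23.758294 × 732.283546 = 17397.808110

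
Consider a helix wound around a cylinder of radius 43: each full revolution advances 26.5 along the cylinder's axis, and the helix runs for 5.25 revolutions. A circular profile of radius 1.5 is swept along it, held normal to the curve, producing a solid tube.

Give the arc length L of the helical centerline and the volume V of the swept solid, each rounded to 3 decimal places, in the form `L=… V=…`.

2πR = 2π·43 = 270.176968
per-turn = √(270.176968² + 26.5²) = √(72995.5942 + 702.25) = √73697.8442 = 271.473469
L = 5.25 × 271.473469 = 1425.235710
V = π·1.5² × L = 7.068583 × 1425.235710 = 10074.397582

L=1425.236 V=10074.398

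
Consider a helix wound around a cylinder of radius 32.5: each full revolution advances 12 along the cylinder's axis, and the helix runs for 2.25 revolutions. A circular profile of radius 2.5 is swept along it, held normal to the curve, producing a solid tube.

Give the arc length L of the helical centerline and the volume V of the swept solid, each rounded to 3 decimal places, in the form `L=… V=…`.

L=460.251 V=9036.999

2πR = 2π·32.5 = 204.203522
per-turn = √(204.203522² + 12²) = √(41699.0786 + 144) = √41843.0786 = 204.555808
L = 2.25 × 204.555808 = 460.250568
V = π·2.5² × L = 19.634954 × 460.250568 = 9036.998771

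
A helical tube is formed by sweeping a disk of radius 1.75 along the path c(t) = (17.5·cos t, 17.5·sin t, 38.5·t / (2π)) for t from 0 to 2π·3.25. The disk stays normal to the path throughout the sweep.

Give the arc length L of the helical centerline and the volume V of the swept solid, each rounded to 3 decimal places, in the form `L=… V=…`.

2πR = 2π·17.5 = 109.955743
per-turn = √(109.955743² + 38.5²) = √(12090.2654 + 1482.25) = √13572.5154 = 116.501139
L = 3.25 × 116.501139 = 378.628702
V = π·1.75² × L = 9.621128 × 378.628702 = 3642.835016

L=378.629 V=3642.835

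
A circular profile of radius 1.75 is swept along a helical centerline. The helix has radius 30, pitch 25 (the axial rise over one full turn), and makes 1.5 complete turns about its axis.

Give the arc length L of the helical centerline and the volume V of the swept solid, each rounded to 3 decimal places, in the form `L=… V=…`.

L=285.219 V=2744.131

2πR = 2π·30 = 188.495559
per-turn = √(188.495559² + 25²) = √(35530.5758 + 625) = √36155.5758 = 190.146196
L = 1.5 × 190.146196 = 285.219294
V = π·1.75² × L = 9.621128 × 285.219294 = 2744.131193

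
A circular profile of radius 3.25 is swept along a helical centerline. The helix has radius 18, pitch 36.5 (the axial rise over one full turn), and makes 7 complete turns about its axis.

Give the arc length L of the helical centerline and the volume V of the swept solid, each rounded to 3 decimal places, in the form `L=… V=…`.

2πR = 2π·18 = 113.097336
per-turn = √(113.097336² + 36.5²) = √(12791.0073 + 1332.25) = √14123.2573 = 118.841311
L = 7 × 118.841311 = 831.889180
V = π·3.25² × L = 33.183072 × 831.889180 = 27604.638893

L=831.889 V=27604.639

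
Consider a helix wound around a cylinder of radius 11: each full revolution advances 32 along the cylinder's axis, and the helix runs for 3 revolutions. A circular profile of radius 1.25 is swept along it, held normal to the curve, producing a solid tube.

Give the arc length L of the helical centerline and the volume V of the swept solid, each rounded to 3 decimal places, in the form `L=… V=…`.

L=228.491 V=1121.601

2πR = 2π·11 = 69.115038
per-turn = √(69.115038² + 32²) = √(4776.8885 + 1024) = √5800.8885 = 76.163564
L = 3 × 76.163564 = 228.490693
V = π·1.25² × L = 4.908739 × 228.490693 = 1121.601066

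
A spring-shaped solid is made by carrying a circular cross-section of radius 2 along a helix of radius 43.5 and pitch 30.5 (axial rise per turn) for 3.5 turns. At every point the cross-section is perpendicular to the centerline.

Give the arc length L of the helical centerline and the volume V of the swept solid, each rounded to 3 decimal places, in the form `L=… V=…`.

L=962.553 V=12095.794

2πR = 2π·43.5 = 273.318561
per-turn = √(273.318561² + 30.5²) = √(74703.0357 + 930.25) = √75633.2857 = 275.015065
L = 3.5 × 275.015065 = 962.552726
V = π·2² × L = 12.566371 × 962.552726 = 12095.794288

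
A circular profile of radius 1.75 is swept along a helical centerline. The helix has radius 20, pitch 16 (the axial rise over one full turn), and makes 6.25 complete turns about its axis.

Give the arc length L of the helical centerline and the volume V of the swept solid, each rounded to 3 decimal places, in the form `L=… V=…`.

2πR = 2π·20 = 125.663706
per-turn = √(125.663706² + 16²) = √(15791.3670 + 256) = √16047.3670 = 126.678203
L = 6.25 × 126.678203 = 791.738767
V = π·1.75² × L = 9.621128 × 791.738767 = 7617.419625

L=791.739 V=7617.420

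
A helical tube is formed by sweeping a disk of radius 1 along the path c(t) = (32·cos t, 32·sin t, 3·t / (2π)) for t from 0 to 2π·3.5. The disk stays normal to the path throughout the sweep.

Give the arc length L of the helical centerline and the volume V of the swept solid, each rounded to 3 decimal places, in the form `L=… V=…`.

2πR = 2π·32 = 201.061930
per-turn = √(201.061930² + 3²) = √(40425.8996 + 9) = √40434.8996 = 201.084310
L = 3.5 × 201.084310 = 703.795084
V = π·1² × L = 3.141593 × 703.795084 = 2211.037466

L=703.795 V=2211.037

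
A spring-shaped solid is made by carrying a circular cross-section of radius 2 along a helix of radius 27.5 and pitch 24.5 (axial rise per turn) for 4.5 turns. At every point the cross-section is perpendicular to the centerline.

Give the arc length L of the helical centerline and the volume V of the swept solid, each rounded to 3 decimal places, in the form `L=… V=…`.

2πR = 2π·27.5 = 172.787596
per-turn = √(172.787596² + 24.5²) = √(29855.5533 + 600.25) = √30455.8033 = 174.515911
L = 4.5 × 174.515911 = 785.321601
V = π·2² × L = 12.566371 × 785.321601 = 9868.642290

L=785.322 V=9868.642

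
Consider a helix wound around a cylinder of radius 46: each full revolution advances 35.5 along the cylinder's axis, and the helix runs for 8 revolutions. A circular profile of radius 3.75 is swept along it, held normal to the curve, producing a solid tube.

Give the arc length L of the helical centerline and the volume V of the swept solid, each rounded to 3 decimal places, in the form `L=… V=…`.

2πR = 2π·46 = 289.026524
per-turn = √(289.026524² + 35.5²) = √(83536.3317 + 1260.25) = √84796.5817 = 291.198526
L = 8 × 291.198526 = 2329.588209
V = π·3.75² × L = 44.178647 × 2329.588209 = 102918.054441

L=2329.588 V=102918.054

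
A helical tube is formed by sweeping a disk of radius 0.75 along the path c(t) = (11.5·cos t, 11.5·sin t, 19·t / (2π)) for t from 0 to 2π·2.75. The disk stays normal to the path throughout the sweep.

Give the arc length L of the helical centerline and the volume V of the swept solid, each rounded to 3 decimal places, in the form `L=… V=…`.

2πR = 2π·11.5 = 72.256631
per-turn = √(72.256631² + 19²) = √(5221.0207 + 361) = √5582.0207 = 74.712922
L = 2.75 × 74.712922 = 205.460536
V = π·0.75² × L = 1.767146 × 205.460536 = 363.078737

L=205.461 V=363.079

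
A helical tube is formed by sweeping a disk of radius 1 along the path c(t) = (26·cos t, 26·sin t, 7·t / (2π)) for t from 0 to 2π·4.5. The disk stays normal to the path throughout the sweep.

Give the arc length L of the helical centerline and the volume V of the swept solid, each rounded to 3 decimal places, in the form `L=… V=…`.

L=735.807 V=2311.607

2πR = 2π·26 = 163.362818
per-turn = √(163.362818² + 7²) = √(26687.4103 + 49) = √26736.4103 = 163.512722
L = 4.5 × 163.512722 = 735.807250
V = π·1² × L = 3.141593 × 735.807250 = 2311.606650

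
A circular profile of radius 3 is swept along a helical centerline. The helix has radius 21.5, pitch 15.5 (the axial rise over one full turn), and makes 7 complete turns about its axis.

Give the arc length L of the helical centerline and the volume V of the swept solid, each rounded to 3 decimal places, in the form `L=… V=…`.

2πR = 2π·21.5 = 135.088484
per-turn = √(135.088484² + 15.5²) = √(18248.8985 + 240.25) = √18489.1485 = 135.974808
L = 7 × 135.974808 = 951.823659
V = π·3² × L = 28.274334 × 951.823659 = 26912.179939

L=951.824 V=26912.180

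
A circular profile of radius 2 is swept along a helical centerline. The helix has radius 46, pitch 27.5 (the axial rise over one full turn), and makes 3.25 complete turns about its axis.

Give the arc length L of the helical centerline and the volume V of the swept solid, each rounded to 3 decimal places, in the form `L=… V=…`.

2πR = 2π·46 = 289.026524
per-turn = √(289.026524² + 27.5²) = √(83536.3317 + 756.25) = √84292.5817 = 290.331847
L = 3.25 × 290.331847 = 943.578504
V = π·2² × L = 12.566371 × 943.578504 = 11857.357188

L=943.579 V=11857.357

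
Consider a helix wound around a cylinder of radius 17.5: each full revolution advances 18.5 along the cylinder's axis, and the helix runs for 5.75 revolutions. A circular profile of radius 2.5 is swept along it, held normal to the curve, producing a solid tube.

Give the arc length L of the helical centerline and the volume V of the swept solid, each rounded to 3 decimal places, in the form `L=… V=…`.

L=641.132 V=12588.594

2πR = 2π·17.5 = 109.955743
per-turn = √(109.955743² + 18.5²) = √(12090.2654 + 342.25) = √12432.5154 = 111.501190
L = 5.75 × 111.501190 = 641.131843
V = π·2.5² × L = 19.634954 × 641.131843 = 12588.594300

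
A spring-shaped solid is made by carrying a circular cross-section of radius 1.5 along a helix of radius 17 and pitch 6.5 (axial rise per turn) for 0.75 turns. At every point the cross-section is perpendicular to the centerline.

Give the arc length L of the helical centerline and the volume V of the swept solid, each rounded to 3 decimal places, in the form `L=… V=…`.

2πR = 2π·17 = 106.814150
per-turn = √(106.814150² + 6.5²) = √(11409.2627 + 42.25) = √11451.5127 = 107.011741
L = 0.75 × 107.011741 = 80.258806
V = π·1.5² × L = 7.068583 × 80.258806 = 567.316067

L=80.259 V=567.316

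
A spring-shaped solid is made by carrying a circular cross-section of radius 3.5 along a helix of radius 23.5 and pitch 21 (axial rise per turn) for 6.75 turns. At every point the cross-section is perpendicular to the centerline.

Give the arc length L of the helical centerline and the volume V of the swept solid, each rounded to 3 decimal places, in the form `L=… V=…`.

2πR = 2π·23.5 = 147.654855
per-turn = √(147.654855² + 21²) = √(21801.9561 + 441) = √22242.9561 = 149.140726
L = 6.75 × 149.140726 = 1006.699900
V = π·3.5² × L = 38.484510 × 1006.699900 = 38742.352368

L=1006.700 V=38742.352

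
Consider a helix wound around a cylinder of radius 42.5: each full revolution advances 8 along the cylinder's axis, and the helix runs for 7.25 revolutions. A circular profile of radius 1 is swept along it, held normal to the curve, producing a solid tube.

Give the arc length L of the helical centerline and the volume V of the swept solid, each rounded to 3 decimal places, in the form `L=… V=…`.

2πR = 2π·42.5 = 267.035376
per-turn = √(267.035376² + 8²) = √(71307.8918 + 64) = √71371.8918 = 267.155183
L = 7.25 × 267.155183 = 1936.875077
V = π·1² × L = 3.141593 × 1936.875077 = 6084.872512

L=1936.875 V=6084.873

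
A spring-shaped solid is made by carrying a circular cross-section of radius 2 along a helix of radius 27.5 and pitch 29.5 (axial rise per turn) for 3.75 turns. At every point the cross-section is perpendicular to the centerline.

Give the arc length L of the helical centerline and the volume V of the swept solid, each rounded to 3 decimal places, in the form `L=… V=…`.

2πR = 2π·27.5 = 172.787596
per-turn = √(172.787596² + 29.5²) = √(29855.5533 + 870.25) = √30725.8033 = 175.287773
L = 3.75 × 175.287773 = 657.329148
V = π·2² × L = 12.566371 × 657.329148 = 8260.241692

L=657.329 V=8260.242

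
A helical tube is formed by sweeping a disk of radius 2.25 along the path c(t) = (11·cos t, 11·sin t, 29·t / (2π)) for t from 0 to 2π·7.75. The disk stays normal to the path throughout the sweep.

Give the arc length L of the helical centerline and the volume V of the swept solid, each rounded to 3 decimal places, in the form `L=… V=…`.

2πR = 2π·11 = 69.115038
per-turn = √(69.115038² + 29²) = √(4776.8885 + 841) = √5617.8885 = 74.952575
L = 7.75 × 74.952575 = 580.882458
V = π·2.25² × L = 15.904313 × 580.882458 = 9238.536315

L=580.882 V=9238.536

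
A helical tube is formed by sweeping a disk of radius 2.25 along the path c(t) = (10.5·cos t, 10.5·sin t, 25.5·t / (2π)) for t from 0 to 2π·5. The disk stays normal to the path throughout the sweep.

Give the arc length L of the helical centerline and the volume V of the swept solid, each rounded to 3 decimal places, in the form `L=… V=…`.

L=353.650 V=5624.567

2πR = 2π·10.5 = 65.973446
per-turn = √(65.973446² + 25.5²) = √(4352.4955 + 650.25) = √5002.7455 = 70.730089
L = 5 × 70.730089 = 353.650447
V = π·2.25² × L = 15.904313 × 353.650447 = 5624.567331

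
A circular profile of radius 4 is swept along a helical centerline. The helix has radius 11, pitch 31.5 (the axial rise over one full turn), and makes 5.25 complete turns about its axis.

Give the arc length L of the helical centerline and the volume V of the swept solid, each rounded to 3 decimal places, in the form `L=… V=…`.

L=398.763 V=20044.011

2πR = 2π·11 = 69.115038
per-turn = √(69.115038² + 31.5²) = √(4776.8885 + 992.25) = √5769.1385 = 75.954845
L = 5.25 × 75.954845 = 398.762938
V = π·4² × L = 50.265482 × 398.762938 = 20044.011466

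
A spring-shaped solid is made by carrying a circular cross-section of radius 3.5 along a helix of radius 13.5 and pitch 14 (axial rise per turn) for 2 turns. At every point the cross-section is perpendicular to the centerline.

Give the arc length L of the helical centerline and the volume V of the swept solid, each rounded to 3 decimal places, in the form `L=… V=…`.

2πR = 2π·13.5 = 84.823002
per-turn = √(84.823002² + 14²) = √(7194.9416 + 196) = √7390.9416 = 85.970586
L = 2 × 85.970586 = 171.941171
V = π·3.5² × L = 38.484510 × 171.941171 = 6617.071733

L=171.941 V=6617.072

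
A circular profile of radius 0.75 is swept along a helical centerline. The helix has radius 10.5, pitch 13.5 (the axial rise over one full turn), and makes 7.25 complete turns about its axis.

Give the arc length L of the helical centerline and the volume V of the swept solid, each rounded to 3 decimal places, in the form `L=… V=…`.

2πR = 2π·10.5 = 65.973446
per-turn = √(65.973446² + 13.5²) = √(4352.4955 + 182.25) = √4534.7455 = 67.340519
L = 7.25 × 67.340519 = 488.218765
V = π·0.75² × L = 1.767146 × 488.218765 = 862.753773

L=488.219 V=862.754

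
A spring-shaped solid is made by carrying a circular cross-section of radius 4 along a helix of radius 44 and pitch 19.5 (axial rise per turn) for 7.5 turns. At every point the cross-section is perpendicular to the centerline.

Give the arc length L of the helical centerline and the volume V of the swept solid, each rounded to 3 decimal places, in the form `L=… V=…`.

L=2078.603 V=104481.962

2πR = 2π·44 = 276.460154
per-turn = √(276.460154² + 19.5²) = √(76430.2165 + 380.25) = √76810.4665 = 277.147012
L = 7.5 × 277.147012 = 2078.602593
V = π·4² × L = 50.265482 × 2078.602593 = 104481.962174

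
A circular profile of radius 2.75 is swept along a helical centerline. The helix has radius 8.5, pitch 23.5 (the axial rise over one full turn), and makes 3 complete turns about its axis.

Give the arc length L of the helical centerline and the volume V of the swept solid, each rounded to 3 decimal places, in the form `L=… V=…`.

L=175.046 V=4158.794

2πR = 2π·8.5 = 53.407075
per-turn = √(53.407075² + 23.5²) = √(2852.3157 + 552.25) = √3404.5657 = 58.348656
L = 3 × 58.348656 = 175.045968
V = π·2.75² × L = 23.758294 × 175.045968 = 4158.793658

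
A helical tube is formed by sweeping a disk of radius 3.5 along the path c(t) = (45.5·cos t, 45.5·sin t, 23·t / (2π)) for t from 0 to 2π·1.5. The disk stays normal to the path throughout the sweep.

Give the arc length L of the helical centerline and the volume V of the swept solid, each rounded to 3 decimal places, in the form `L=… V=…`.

2πR = 2π·45.5 = 285.884931
per-turn = √(285.884931² + 23²) = √(81730.1940 + 529) = √82259.1940 = 286.808637
L = 1.5 × 286.808637 = 430.212955
V = π·3.5² × L = 38.484510 × 430.212955 = 16556.534769

L=430.213 V=16556.535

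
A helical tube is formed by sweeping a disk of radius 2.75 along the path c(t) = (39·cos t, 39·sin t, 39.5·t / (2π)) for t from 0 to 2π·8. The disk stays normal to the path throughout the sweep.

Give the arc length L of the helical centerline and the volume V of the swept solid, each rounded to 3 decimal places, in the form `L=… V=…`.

L=1985.659 V=47175.880

2πR = 2π·39 = 245.044227
per-turn = √(245.044227² + 39.5²) = √(60046.6732 + 1560.25) = √61606.9232 = 248.207420
L = 8 × 248.207420 = 1985.659357
V = π·2.75² × L = 23.758294 × 1985.659357 = 47175.879674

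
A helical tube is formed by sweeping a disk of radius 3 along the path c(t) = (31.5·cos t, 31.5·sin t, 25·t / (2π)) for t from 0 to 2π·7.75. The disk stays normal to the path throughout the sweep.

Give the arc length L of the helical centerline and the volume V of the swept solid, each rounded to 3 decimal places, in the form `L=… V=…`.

L=1546.071 V=43714.122

2πR = 2π·31.5 = 197.920337
per-turn = √(197.920337² + 25²) = √(39172.4599 + 625) = √39797.4599 = 199.493007
L = 7.75 × 199.493007 = 1546.070805
V = π·3² × L = 28.274334 × 1546.070805 = 43714.122139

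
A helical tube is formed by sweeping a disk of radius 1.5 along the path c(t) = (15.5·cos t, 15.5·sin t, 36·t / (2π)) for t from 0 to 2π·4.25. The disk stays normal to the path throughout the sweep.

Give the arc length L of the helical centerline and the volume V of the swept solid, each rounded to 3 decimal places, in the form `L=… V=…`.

L=441.278 V=3119.210

2πR = 2π·15.5 = 97.389372
per-turn = √(97.389372² + 36²) = √(9484.6898 + 1296) = √10780.6898 = 103.830101
L = 4.25 × 103.830101 = 441.277928
V = π·1.5² × L = 7.068583 × 441.277928 = 3119.209870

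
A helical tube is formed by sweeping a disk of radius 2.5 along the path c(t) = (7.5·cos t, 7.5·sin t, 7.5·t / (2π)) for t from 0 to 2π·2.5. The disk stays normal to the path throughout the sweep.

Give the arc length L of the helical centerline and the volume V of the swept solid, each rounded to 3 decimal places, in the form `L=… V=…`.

L=119.292 V=2342.302

2πR = 2π·7.5 = 47.123890
per-turn = √(47.123890² + 7.5²) = √(2220.6610 + 56.25) = √2276.9110 = 47.716988
L = 2.5 × 47.716988 = 119.292471
V = π·2.5² × L = 19.634954 × 119.292471 = 2342.302195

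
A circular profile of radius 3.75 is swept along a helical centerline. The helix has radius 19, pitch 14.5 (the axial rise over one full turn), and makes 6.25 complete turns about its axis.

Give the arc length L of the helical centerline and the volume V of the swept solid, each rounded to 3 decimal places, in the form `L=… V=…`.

L=751.612 V=33205.191

2πR = 2π·19 = 119.380521
per-turn = √(119.380521² + 14.5²) = √(14251.7088 + 210.25) = √14461.9588 = 120.257884
L = 6.25 × 120.257884 = 751.611777
V = π·3.75² × L = 44.178647 × 751.611777 = 33205.191161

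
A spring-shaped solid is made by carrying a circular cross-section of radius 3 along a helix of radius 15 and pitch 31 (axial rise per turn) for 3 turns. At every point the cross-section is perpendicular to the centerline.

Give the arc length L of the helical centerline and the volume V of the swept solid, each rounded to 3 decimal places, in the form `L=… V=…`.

2πR = 2π·15 = 94.247780
per-turn = √(94.247780² + 31²) = √(8882.6440 + 961) = √9843.6440 = 99.215140
L = 3 × 99.215140 = 297.645419
V = π·3² × L = 28.274334 × 297.645419 = 8415.725965

L=297.645 V=8415.726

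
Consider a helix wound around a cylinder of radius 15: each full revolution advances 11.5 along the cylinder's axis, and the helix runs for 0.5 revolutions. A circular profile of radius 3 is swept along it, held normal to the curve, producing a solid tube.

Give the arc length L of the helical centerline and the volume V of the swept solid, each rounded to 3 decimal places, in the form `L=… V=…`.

L=47.473 V=1342.279

2πR = 2π·15 = 94.247780
per-turn = √(94.247780² + 11.5²) = √(8882.6440 + 132.25) = √9014.8940 = 94.946795
L = 0.5 × 94.946795 = 47.473398
V = π·3² × L = 28.274334 × 47.473398 = 1342.278697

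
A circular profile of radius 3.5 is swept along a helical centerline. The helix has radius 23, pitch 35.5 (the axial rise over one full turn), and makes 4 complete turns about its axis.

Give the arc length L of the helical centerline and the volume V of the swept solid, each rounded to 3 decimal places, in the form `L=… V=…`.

2πR = 2π·23 = 144.513262
per-turn = √(144.513262² + 35.5²) = √(20884.0829 + 1260.25) = √22144.3329 = 148.809720
L = 4 × 148.809720 = 595.238882
V = π·3.5² × L = 38.484510 × 595.238882 = 22907.476709

L=595.239 V=22907.477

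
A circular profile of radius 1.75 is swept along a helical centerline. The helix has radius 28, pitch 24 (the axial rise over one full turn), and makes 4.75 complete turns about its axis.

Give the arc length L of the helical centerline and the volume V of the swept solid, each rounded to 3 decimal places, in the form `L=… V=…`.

L=843.404 V=8114.494

2πR = 2π·28 = 175.929189
per-turn = √(175.929189² + 24²) = √(30951.0794 + 576) = √31527.0794 = 177.558665
L = 4.75 × 177.558665 = 843.403657
V = π·1.75² × L = 9.621128 × 843.403657 = 8114.494121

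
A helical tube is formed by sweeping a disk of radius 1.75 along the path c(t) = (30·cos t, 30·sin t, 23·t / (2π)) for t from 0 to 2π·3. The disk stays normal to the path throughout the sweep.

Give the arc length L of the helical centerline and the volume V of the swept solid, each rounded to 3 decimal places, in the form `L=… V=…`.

L=569.681 V=5480.971

2πR = 2π·30 = 188.495559
per-turn = √(188.495559² + 23²) = √(35530.5758 + 529) = √36059.5758 = 189.893591
L = 3 × 189.893591 = 569.680773
V = π·1.75² × L = 9.621128 × 569.680773 = 5480.971348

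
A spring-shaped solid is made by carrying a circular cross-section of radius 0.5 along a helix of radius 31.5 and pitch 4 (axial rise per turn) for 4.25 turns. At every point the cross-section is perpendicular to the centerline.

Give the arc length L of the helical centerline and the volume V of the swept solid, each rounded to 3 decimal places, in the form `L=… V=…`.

2πR = 2π·31.5 = 197.920337
per-turn = √(197.920337² + 4²) = √(39172.4599 + 16) = √39188.4599 = 197.960753
L = 4.25 × 197.960753 = 841.333202
V = π·0.5² × L = 0.785398 × 841.333202 = 660.781551

L=841.333 V=660.782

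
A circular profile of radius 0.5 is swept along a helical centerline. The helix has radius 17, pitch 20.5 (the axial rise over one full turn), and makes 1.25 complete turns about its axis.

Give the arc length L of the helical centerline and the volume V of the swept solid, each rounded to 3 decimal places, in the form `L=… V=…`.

2πR = 2π·17 = 106.814150
per-turn = √(106.814150² + 20.5²) = √(11409.2627 + 420.25) = √11829.5127 = 108.763563
L = 1.25 × 108.763563 = 135.954454
V = π·0.5² × L = 0.785398 × 135.954454 = 106.778379

L=135.954 V=106.778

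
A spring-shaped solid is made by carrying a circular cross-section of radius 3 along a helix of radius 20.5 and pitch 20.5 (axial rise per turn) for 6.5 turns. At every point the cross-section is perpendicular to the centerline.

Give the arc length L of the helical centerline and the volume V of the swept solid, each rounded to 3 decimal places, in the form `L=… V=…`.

L=847.772 V=23970.184

2πR = 2π·20.5 = 128.805299
per-turn = √(128.805299² + 20.5²) = √(16590.8050 + 420.25) = √17011.0550 = 130.426435
L = 6.5 × 130.426435 = 847.771829
V = π·3² × L = 28.274334 × 847.771829 = 23970.183743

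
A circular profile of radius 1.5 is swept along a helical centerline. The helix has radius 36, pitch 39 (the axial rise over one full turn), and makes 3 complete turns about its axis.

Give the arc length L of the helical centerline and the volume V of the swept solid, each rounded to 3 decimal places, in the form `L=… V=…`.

L=688.597 V=4867.402

2πR = 2π·36 = 226.194671
per-turn = √(226.194671² + 39²) = √(51164.0292 + 1521) = √52685.0292 = 229.532196
L = 3 × 229.532196 = 688.596589
V = π·1.5² × L = 7.068583 × 688.596589 = 4867.402470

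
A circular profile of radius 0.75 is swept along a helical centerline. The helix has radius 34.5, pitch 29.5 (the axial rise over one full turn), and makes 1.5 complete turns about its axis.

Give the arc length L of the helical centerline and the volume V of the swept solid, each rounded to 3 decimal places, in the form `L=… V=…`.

L=328.152 V=579.892

2πR = 2π·34.5 = 216.769893
per-turn = √(216.769893² + 29.5²) = √(46989.1866 + 870.25) = √47859.4366 = 218.767997
L = 1.5 × 218.767997 = 328.151996
V = π·0.75² × L = 1.767146 × 328.151996 = 579.892443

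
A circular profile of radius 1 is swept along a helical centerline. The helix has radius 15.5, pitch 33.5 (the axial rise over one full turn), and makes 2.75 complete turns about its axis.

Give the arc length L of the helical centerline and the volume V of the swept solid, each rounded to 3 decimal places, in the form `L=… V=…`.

L=283.222 V=889.770

2πR = 2π·15.5 = 97.389372
per-turn = √(97.389372² + 33.5²) = √(9484.6898 + 1122.25) = √10606.9398 = 102.989999
L = 2.75 × 102.989999 = 283.222496
V = π·1² × L = 3.141593 × 283.222496 = 889.769714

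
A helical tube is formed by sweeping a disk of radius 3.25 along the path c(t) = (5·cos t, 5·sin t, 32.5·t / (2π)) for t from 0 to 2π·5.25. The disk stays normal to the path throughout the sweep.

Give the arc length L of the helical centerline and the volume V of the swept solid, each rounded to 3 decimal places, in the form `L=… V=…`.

2πR = 2π·5 = 31.415927
per-turn = √(31.415927² + 32.5²) = √(986.9604 + 1056.25) = √2043.2104 = 45.201885
L = 5.25 × 45.201885 = 237.309898
V = π·3.25² × L = 33.183072 × 237.309898 = 7874.671532

L=237.310 V=7874.672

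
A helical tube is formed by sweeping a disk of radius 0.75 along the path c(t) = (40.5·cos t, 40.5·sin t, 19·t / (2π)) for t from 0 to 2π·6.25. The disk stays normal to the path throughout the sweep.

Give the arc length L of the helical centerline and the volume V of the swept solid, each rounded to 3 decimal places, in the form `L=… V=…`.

2πR = 2π·40.5 = 254.469005
per-turn = √(254.469005² + 19²) = √(64754.4745 + 361) = √65115.4745 = 255.177339
L = 6.25 × 255.177339 = 1594.858370
V = π·0.75² × L = 1.767146 × 1594.858370 = 2818.347379

L=1594.858 V=2818.347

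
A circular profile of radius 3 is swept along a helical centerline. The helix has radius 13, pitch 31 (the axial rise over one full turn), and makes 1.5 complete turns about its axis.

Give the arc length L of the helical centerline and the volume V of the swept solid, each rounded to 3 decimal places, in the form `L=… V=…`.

2πR = 2π·13 = 81.681409
per-turn = √(81.681409² + 31²) = √(6671.8526 + 961) = √7632.8526 = 87.366198
L = 1.5 × 87.366198 = 131.049297
V = π·3² × L = 28.274334 × 131.049297 = 3705.331584

L=131.049 V=3705.332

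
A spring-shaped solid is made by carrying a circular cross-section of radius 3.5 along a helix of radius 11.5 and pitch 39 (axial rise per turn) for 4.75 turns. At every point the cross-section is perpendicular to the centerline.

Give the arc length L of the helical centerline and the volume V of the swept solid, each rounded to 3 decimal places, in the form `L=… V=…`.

L=390.022 V=15009.790

2πR = 2π·11.5 = 72.256631
per-turn = √(72.256631² + 39²) = √(5221.0207 + 1521) = √6742.0207 = 82.109809
L = 4.75 × 82.109809 = 390.021593
V = π·3.5² × L = 38.484510 × 390.021593 = 15009.789882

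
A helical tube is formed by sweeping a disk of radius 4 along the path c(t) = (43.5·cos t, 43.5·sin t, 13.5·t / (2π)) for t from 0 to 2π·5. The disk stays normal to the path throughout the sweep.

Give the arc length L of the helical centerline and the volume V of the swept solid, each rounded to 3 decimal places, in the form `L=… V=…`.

2πR = 2π·43.5 = 273.318561
per-turn = √(273.318561² + 13.5²) = √(74703.0357 + 182.25) = √74885.2857 = 273.651760
L = 5 × 273.651760 = 1368.258800
V = π·4² × L = 50.265482 × 1368.258800 = 68776.188691

L=1368.259 V=68776.189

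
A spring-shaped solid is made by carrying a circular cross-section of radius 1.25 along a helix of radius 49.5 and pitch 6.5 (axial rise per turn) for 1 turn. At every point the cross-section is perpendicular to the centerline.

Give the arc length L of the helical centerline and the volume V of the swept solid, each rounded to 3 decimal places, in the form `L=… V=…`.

L=311.086 V=1527.038

2πR = 2π·49.5 = 311.017673
per-turn = √(311.017673² + 6.5²) = √(96731.9927 + 42.25) = √96774.2427 = 311.085587
L = 1 × 311.085587 = 311.085587
V = π·1.25² × L = 4.908739 × 311.085587 = 1527.037807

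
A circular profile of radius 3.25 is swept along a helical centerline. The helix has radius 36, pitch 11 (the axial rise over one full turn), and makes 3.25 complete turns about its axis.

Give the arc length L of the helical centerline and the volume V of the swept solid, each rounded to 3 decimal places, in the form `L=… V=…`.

L=736.001 V=24422.789

2πR = 2π·36 = 226.194671
per-turn = √(226.194671² + 11²) = √(51164.0292 + 121) = √51285.0292 = 226.461982
L = 3.25 × 226.461982 = 736.001441
V = π·3.25² × L = 33.183072 × 736.001441 = 24422.789104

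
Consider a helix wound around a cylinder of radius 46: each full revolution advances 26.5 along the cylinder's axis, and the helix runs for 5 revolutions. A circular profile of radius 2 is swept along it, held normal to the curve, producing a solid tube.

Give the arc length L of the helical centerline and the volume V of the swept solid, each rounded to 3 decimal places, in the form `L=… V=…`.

2πR = 2π·46 = 289.026524
per-turn = √(289.026524² + 26.5²) = √(83536.3317 + 702.25) = √84238.5817 = 290.238836
L = 5 × 290.238836 = 1451.194178
V = π·2² × L = 12.566371 × 1451.194178 = 18236.243870

L=1451.194 V=18236.244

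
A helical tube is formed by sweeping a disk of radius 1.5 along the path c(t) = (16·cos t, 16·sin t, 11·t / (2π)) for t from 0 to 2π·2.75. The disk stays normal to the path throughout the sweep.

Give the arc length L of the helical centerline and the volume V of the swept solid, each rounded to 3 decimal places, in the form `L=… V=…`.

2πR = 2π·16 = 100.530965
per-turn = √(100.530965² + 11²) = √(10106.4749 + 121) = √10227.4749 = 101.130979
L = 2.75 × 101.130979 = 278.110192
V = π·1.5² × L = 7.068583 × 278.110192 = 1965.845107

L=278.110 V=1965.845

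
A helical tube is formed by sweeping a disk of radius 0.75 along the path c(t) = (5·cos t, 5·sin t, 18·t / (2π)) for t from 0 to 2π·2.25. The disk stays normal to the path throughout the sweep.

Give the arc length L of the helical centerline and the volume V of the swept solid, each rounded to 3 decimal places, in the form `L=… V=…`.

2πR = 2π·5 = 31.415927
per-turn = √(31.415927² + 18²) = √(986.9604 + 324) = √1310.9604 = 36.207188
L = 2.25 × 36.207188 = 81.466172
V = π·0.75² × L = 1.767146 × 81.466172 = 143.962610

L=81.466 V=143.963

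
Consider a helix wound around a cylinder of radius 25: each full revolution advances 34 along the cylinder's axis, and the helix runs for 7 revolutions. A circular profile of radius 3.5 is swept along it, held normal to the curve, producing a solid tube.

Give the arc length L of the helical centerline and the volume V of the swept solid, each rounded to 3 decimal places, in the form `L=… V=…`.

L=1125.020 V=43295.853

2πR = 2π·25 = 157.079633
per-turn = √(157.079633² + 34²) = √(24674.0110 + 1156) = √25830.0110 = 160.717177
L = 7 × 160.717177 = 1125.020239
V = π·3.5² × L = 38.484510 × 1125.020239 = 43295.852662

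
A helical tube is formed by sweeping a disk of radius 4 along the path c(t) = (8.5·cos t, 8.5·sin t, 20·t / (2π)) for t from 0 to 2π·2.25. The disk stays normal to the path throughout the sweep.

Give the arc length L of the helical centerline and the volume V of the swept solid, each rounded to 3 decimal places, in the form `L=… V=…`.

L=128.315 V=6449.837

2πR = 2π·8.5 = 53.407075
per-turn = √(53.407075² + 20²) = √(2852.3157 + 400) = √3252.3157 = 57.029077
L = 2.25 × 57.029077 = 128.315424
V = π·4² × L = 50.265482 × 128.315424 = 6449.836704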